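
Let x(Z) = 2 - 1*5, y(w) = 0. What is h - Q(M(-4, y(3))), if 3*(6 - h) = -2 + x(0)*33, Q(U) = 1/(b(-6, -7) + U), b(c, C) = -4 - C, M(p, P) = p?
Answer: 122/3 ≈ 40.667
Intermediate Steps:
x(Z) = -3 (x(Z) = 2 - 5 = -3)
Q(U) = 1/(3 + U) (Q(U) = 1/((-4 - 1*(-7)) + U) = 1/((-4 + 7) + U) = 1/(3 + U))
h = 119/3 (h = 6 - (-2 - 3*33)/3 = 6 - (-2 - 99)/3 = 6 - ⅓*(-101) = 6 + 101/3 = 119/3 ≈ 39.667)
h - Q(M(-4, y(3))) = 119/3 - 1/(3 - 4) = 119/3 - 1/(-1) = 119/3 - 1*(-1) = 119/3 + 1 = 122/3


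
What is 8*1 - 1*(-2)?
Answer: 10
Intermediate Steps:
8*1 - 1*(-2) = 8 + 2 = 10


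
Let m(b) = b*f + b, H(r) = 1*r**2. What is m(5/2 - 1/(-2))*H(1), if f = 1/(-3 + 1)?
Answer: 3/2 ≈ 1.5000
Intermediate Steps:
f = -1/2 (f = 1/(-2) = -1/2 ≈ -0.50000)
H(r) = r**2
m(b) = b/2 (m(b) = b*(-1/2) + b = -b/2 + b = b/2)
m(5/2 - 1/(-2))*H(1) = ((5/2 - 1/(-2))/2)*1**2 = ((5*(1/2) - 1*(-1/2))/2)*1 = ((5/2 + 1/2)/2)*1 = ((1/2)*3)*1 = (3/2)*1 = 3/2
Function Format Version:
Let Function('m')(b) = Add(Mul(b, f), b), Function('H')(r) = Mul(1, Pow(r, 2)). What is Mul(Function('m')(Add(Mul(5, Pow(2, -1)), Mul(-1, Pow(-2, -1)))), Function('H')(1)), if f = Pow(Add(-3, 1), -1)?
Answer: Rational(3, 2) ≈ 1.5000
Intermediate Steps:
f = Rational(-1, 2) (f = Pow(-2, -1) = Rational(-1, 2) ≈ -0.50000)
Function('H')(r) = Pow(r, 2)
Function('m')(b) = Mul(Rational(1, 2), b) (Function('m')(b) = Add(Mul(b, Rational(-1, 2)), b) = Add(Mul(Rational(-1, 2), b), b) = Mul(Rational(1, 2), b))
Mul(Function('m')(Add(Mul(5, Pow(2, -1)), Mul(-1, Pow(-2, -1)))), Function('H')(1)) = Mul(Mul(Rational(1, 2), Add(Mul(5, Pow(2, -1)), Mul(-1, Pow(-2, -1)))), Pow(1, 2)) = Mul(Mul(Rational(1, 2), Add(Mul(5, Rational(1, 2)), Mul(-1, Rational(-1, 2)))), 1) = Mul(Mul(Rational(1, 2), Add(Rational(5, 2), Rational(1, 2))), 1) = Mul(Mul(Rational(1, 2), 3), 1) = Mul(Rational(3, 2), 1) = Rational(3, 2)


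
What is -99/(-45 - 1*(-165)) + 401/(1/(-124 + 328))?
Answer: 3272127/40 ≈ 81803.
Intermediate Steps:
-99/(-45 - 1*(-165)) + 401/(1/(-124 + 328)) = -99/(-45 + 165) + 401/(1/204) = -99/120 + 401/(1/204) = -99*1/120 + 401*204 = -33/40 + 81804 = 3272127/40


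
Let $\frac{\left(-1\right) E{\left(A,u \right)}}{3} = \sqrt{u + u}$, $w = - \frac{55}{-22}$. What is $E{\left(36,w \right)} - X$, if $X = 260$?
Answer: $-260 - 3 \sqrt{5} \approx -266.71$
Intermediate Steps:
$w = \frac{5}{2}$ ($w = \left(-55\right) \left(- \frac{1}{22}\right) = \frac{5}{2} \approx 2.5$)
$E{\left(A,u \right)} = - 3 \sqrt{2} \sqrt{u}$ ($E{\left(A,u \right)} = - 3 \sqrt{u + u} = - 3 \sqrt{2 u} = - 3 \sqrt{2} \sqrt{u}$)
$E{\left(36,w \right)} - X = - 3 \sqrt{2} \sqrt{\frac{5}{2}} - 260 = - 3 \sqrt{2} \frac{\sqrt{10}}{2} - 260 = - 3 \sqrt{5} - 260 = -260 - 3 \sqrt{5}$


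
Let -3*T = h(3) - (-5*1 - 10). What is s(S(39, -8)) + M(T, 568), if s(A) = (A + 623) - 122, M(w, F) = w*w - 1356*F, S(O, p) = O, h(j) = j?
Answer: -769632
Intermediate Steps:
T = -6 (T = -(3 - (-5*1 - 10))/3 = -(3 - (-5 - 10))/3 = -(3 - 1*(-15))/3 = -(3 + 15)/3 = -1/3*18 = -6)
M(w, F) = w**2 - 1356*F
s(A) = 501 + A (s(A) = (623 + A) - 122 = 501 + A)
s(S(39, -8)) + M(T, 568) = (501 + 39) + ((-6)**2 - 1356*568) = 540 + (36 - 770208) = 540 - 770172 = -769632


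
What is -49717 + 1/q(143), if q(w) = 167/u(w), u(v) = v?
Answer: -8302596/167 ≈ -49716.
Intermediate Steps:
q(w) = 167/w
-49717 + 1/q(143) = -49717 + 1/(167/143) = -49717 + 143/167 = -8302596/167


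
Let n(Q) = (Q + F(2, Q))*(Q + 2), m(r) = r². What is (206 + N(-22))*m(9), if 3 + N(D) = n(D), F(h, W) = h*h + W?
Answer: 81243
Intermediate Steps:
F(h, W) = W + h² (F(h, W) = h² + W = W + h²)
n(Q) = (2 + Q)*(4 + 2*Q) (n(Q) = (Q + (Q + 2²))*(Q + 2) = (Q + (Q + 4))*(2 + Q) = (Q + (4 + Q))*(2 + Q) = (4 + 2*Q)*(2 + Q) = (2 + Q)*(4 + 2*Q))
N(D) = 5 + 2*D² + 8*D (N(D) = -3 + (8 + 2*D² + 8*D) = 5 + 2*D² + 8*D)
(206 + N(-22))*m(9) = (206 + (5 + 2*(-22)² + 8*(-22)))*9² = (206 + (5 + 2*484 - 176))*81 = (206 + (5 + 968 - 176))*81 = (206 + 797)*81 = 1003*81 = 81243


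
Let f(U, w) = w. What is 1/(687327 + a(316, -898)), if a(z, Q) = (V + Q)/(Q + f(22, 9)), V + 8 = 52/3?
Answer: 2667/1833103775 ≈ 1.4549e-6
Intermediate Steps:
V = 28/3 (V = -8 + 52/3 = 28/3 ≈ 9.3333)
a(z, Q) = (28/3 + Q)/(9 + Q) (a(z, Q) = (28/3 + Q)/(Q + 9) = (28/3 + Q)/(9 + Q))
1/(687327 + a(316, -898)) = 1/(687327 + (28/3 - 898)/(9 - 898)) = 1/(687327 - 2666/3/(-889)) = 1/(687327 - 1/889*(-2666/3)) = 1/(687327 + 2666/2667) = 1/(1833103775/2667) = 2667/1833103775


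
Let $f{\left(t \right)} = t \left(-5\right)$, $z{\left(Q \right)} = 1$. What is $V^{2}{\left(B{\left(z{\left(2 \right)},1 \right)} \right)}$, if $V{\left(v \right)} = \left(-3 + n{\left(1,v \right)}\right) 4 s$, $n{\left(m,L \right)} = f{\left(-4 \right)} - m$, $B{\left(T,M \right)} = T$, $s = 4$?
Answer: $65536$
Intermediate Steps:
$f{\left(t \right)} = - 5 t$
$n{\left(m,L \right)} = 20 - m$ ($n{\left(m,L \right)} = \left(-5\right) \left(-4\right) - m = 20 - m$)
$V{\left(v \right)} = 256$ ($V{\left(v \right)} = \left(-3 + \left(20 - 1\right)\right) 4 \cdot 4 = \left(-3 + \left(20 - 1\right)\right) 16 = \left(-3 + 19\right) 16 = 16 \cdot 16 = 256$)
$V^{2}{\left(B{\left(z{\left(2 \right)},1 \right)} \right)} = 256^{2} = 65536$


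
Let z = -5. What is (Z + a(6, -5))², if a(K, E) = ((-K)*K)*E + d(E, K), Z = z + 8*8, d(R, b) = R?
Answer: 54756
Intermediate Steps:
Z = 59 (Z = -5 + 8*8 = -5 + 64 = 59)
a(K, E) = E - E*K² (a(K, E) = ((-K)*K)*E + E = (-K²)*E + E = -E*K² + E = E - E*K²)
(Z + a(6, -5))² = (59 - 5*(1 - 1*6²))² = (59 - 5*(1 - 1*36))² = (59 - 5*(1 - 36))² = (59 - 5*(-35))² = (59 + 175)² = 234² = 54756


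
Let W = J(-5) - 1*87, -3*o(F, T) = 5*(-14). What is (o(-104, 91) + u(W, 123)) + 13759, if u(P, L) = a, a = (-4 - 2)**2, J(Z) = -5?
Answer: 41455/3 ≈ 13818.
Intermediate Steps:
o(F, T) = 70/3 (o(F, T) = -5*(-14)/3 = -1/3*(-70) = 70/3)
W = -92 (W = -5 - 1*87 = -5 - 87 = -92)
a = 36 (a = (-6)**2 = 36)
u(P, L) = 36
(o(-104, 91) + u(W, 123)) + 13759 = (70/3 + 36) + 13759 = 178/3 + 13759 = 41455/3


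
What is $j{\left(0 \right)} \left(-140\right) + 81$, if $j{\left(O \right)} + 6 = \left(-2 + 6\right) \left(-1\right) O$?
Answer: $921$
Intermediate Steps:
$j{\left(O \right)} = -6 - 4 O$ ($j{\left(O \right)} = -6 + \left(-2 + 6\right) \left(-1\right) O = -6 + 4 \left(-1\right) O = -6 - 4 O$)
$j{\left(0 \right)} \left(-140\right) + 81 = \left(-6 - 0\right) \left(-140\right) + 81 = \left(-6 + 0\right) \left(-140\right) + 81 = \left(-6\right) \left(-140\right) + 81 = 840 + 81 = 921$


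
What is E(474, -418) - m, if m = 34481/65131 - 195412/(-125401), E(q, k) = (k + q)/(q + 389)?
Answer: -14257918944403/7048546054253 ≈ -2.0228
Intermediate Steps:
E(q, k) = (k + q)/(389 + q)
m = 17051330853/8167492531 (m = 34481*(1/65131) - 195412*(-1/125401) = 34481/65131 + 195412/125401 = 17051330853/8167492531 ≈ 2.0877)
E(474, -418) - m = (-418 + 474)/(389 + 474) - 1*17051330853/8167492531 = 56/863 - 17051330853/8167492531 = -14257918944403/7048546054253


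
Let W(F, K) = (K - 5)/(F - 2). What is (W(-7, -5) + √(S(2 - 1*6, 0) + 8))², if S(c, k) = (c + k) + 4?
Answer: 748/81 + 40*√2/9 ≈ 15.520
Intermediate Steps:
W(F, K) = (-5 + K)/(-2 + F)
S(c, k) = 4 + c + k
(W(-7, -5) + √(S(2 - 1*6, 0) + 8))² = ((-5 - 5)/(-2 - 7) + √((4 + (2 - 1*6) + 0) + 8))² = (-10/(-9) + √((4 + (2 - 6) + 0) + 8))² = (-⅑*(-10) + √((4 - 4 + 0) + 8))² = (10/9 + √(0 + 8))² = (10/9 + √8)² = (10/9 + 2*√2)²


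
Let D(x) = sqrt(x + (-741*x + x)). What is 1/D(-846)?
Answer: sqrt(69466)/208398 ≈ 0.0012647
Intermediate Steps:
D(x) = sqrt(739)*sqrt(-x) (D(x) = sqrt(x - 740*x) = sqrt(-739*x) = sqrt(739)*sqrt(-x))
1/D(-846) = 1/(sqrt(739)*sqrt(-1*(-846))) = 1/(sqrt(739)*sqrt(846)) = 1/(sqrt(739)*(3*sqrt(94))) = 1/(3*sqrt(69466)) = sqrt(69466)/208398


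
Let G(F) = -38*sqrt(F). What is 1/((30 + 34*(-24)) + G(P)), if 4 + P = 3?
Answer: -393/309620 + 19*I/309620 ≈ -0.0012693 + 6.1366e-5*I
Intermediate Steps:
P = -1 (P = -4 + 3 = -1)
1/((30 + 34*(-24)) + G(P)) = 1/((30 + 34*(-24)) - 38*I) = 1/((30 - 816) - 38*I) = 1/(-786 - 38*I) = (-786 + 38*I)/619240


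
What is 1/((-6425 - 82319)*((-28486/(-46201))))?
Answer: -46201/2527961584 ≈ -1.8276e-5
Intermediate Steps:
1/((-6425 - 82319)*((-28486/(-46201)))) = 1/((-88744)*((-28486*(-1/46201)))) = -1/(88744*28486/46201) = -1/88744*46201/28486 = -46201/2527961584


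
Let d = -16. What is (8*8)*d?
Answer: -1024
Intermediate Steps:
(8*8)*d = (8*8)*(-16) = 64*(-16) = -1024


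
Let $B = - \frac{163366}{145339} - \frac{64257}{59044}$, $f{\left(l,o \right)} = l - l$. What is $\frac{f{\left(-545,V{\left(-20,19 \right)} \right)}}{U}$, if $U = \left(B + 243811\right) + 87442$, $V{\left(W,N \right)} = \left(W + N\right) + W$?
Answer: $0$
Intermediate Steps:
$V{\left(W,N \right)} = N + 2 W$ ($V{\left(W,N \right)} = \left(N + W\right) + W = N + 2 W$)
$f{\left(l,o \right)} = 0$
$B = - \frac{18984830227}{8581395916}$ ($B = \left(-163366\right) \frac{1}{145339} - \frac{64257}{59044} = - \frac{163366}{145339} - \frac{64257}{59044} = - \frac{18984830227}{8581395916} \approx -2.2123$)
$U = \frac{2842594156532521}{8581395916}$ ($U = \left(- \frac{18984830227}{8581395916} + 243811\right) + 87442 = \frac{2092219734845649}{8581395916} + 87442 = \frac{2842594156532521}{8581395916} \approx 3.3125 \cdot 10^{5}$)
$\frac{f{\left(-545,V{\left(-20,19 \right)} \right)}}{U} = \frac{0}{\frac{2842594156532521}{8581395916}} = 0 \cdot \frac{8581395916}{2842594156532521} = 0$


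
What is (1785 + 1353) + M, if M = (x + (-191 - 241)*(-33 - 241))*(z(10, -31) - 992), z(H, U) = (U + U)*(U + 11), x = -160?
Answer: 29318722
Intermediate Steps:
z(H, U) = 2*U*(11 + U) (z(H, U) = (2*U)*(11 + U) = 2*U*(11 + U))
M = 29315584 (M = (-160 + (-191 - 241)*(-33 - 241))*(2*(-31)*(11 - 31) - 992) = (-160 - 432*(-274))*(2*(-31)*(-20) - 992) = (-160 + 118368)*(1240 - 992) = 118208*248 = 29315584)
(1785 + 1353) + M = (1785 + 1353) + 29315584 = 3138 + 29315584 = 29318722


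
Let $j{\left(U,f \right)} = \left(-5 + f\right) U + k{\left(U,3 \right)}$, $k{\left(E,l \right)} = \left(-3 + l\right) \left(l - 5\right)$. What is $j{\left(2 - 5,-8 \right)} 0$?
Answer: $0$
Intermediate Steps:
$k{\left(E,l \right)} = \left(-5 + l\right) \left(-3 + l\right)$ ($k{\left(E,l \right)} = \left(-3 + l\right) \left(-5 + l\right) = \left(-5 + l\right) \left(-3 + l\right)$)
$j{\left(U,f \right)} = U \left(-5 + f\right)$ ($j{\left(U,f \right)} = \left(-5 + f\right) U + \left(15 + 3^{2} - 24\right) = U \left(-5 + f\right) + \left(15 + 9 - 24\right) = U \left(-5 + f\right) + 0 = U \left(-5 + f\right)$)
$j{\left(2 - 5,-8 \right)} 0 = \left(2 - 5\right) \left(-5 - 8\right) 0 = \left(2 - 5\right) \left(-13\right) 0 = \left(-3\right) \left(-13\right) 0 = 39 \cdot 0 = 0$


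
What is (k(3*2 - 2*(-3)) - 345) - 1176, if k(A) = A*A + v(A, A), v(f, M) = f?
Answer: -1365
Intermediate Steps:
k(A) = A + A² (k(A) = A*A + A = A² + A = A + A²)
(k(3*2 - 2*(-3)) - 345) - 1176 = ((3*2 - 2*(-3))*(1 + (3*2 - 2*(-3))) - 345) - 1176 = ((6 + 6)*(1 + (6 + 6)) - 345) - 1176 = (12*(1 + 12) - 345) - 1176 = (12*13 - 345) - 1176 = (156 - 345) - 1176 = -189 - 1176 = -1365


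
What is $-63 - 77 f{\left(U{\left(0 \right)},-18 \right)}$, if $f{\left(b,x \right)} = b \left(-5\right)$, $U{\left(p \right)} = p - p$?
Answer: $-63$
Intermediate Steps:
$U{\left(p \right)} = 0$
$f{\left(b,x \right)} = - 5 b$
$-63 - 77 f{\left(U{\left(0 \right)},-18 \right)} = -63 - 77 \left(\left(-5\right) 0\right) = -63 - 0 = -63 + 0 = -63$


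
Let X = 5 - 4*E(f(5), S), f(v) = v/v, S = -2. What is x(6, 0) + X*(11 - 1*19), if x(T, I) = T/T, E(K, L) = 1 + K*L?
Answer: -71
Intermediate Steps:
f(v) = 1
x(T, I) = 1
X = 9 (X = 5 - 4*(1 + 1*(-2)) = 5 - 4*(1 - 2) = 5 - 4*(-1) = 5 + 4 = 9)
x(6, 0) + X*(11 - 1*19) = 1 + 9*(11 - 1*19) = 1 + 9*(11 - 19) = 1 + 9*(-8) = 1 - 72 = -71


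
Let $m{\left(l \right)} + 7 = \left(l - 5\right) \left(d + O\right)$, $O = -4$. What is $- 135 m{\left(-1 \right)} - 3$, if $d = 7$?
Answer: $3372$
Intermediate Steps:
$m{\left(l \right)} = -22 + 3 l$ ($m{\left(l \right)} = -7 + \left(l - 5\right) \left(7 - 4\right) = -7 + \left(-5 + l\right) 3 = -7 + \left(-15 + 3 l\right) = -22 + 3 l$)
$- 135 m{\left(-1 \right)} - 3 = - 135 \left(-22 + 3 \left(-1\right)\right) - 3 = - 135 \left(-22 - 3\right) - 3 = \left(-135\right) \left(-25\right) - 3 = 3375 - 3 = 3372$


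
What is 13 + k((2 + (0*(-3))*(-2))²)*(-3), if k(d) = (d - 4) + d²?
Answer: -35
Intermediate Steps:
k(d) = -4 + d + d² (k(d) = (-4 + d) + d² = -4 + d + d²)
13 + k((2 + (0*(-3))*(-2))²)*(-3) = 13 + (-4 + (2 + (0*(-3))*(-2))² + ((2 + (0*(-3))*(-2))²)²)*(-3) = 13 + (-4 + (2 + 0*(-2))² + ((2 + 0*(-2))²)²)*(-3) = 13 + (-4 + (2 + 0)² + ((2 + 0)²)²)*(-3) = 13 + (-4 + 2² + (2²)²)*(-3) = 13 + (-4 + 4 + 4²)*(-3) = 13 + (-4 + 4 + 16)*(-3) = 13 + 16*(-3) = 13 - 48 = -35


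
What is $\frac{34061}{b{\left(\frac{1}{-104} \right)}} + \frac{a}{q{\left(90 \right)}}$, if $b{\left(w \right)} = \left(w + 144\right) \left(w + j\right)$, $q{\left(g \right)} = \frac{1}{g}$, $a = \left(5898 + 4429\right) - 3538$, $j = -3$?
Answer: $\frac{2863542392974}{4687175} \approx 6.1093 \cdot 10^{5}$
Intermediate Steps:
$a = 6789$ ($a = 10327 - 3538 = 6789$)
$b{\left(w \right)} = \left(-3 + w\right) \left(144 + w\right)$ ($b{\left(w \right)} = \left(w + 144\right) \left(w - 3\right) = \left(144 + w\right) \left(-3 + w\right) = \left(-3 + w\right) \left(144 + w\right)$)
$\frac{34061}{b{\left(\frac{1}{-104} \right)}} + \frac{a}{q{\left(90 \right)}} = \frac{34061}{-432 + \left(\frac{1}{-104}\right)^{2} + \frac{141}{-104}} + \frac{6789}{\frac{1}{90}} = \frac{34061}{-432 + \left(- \frac{1}{104}\right)^{2} + 141 \left(- \frac{1}{104}\right)} + 6789 \frac{1}{\frac{1}{90}} = \frac{34061}{-432 + \frac{1}{10816} - \frac{141}{104}} + 6789 \cdot 90 = \frac{34061}{- \frac{4687175}{10816}} + 611010 = 34061 \left(- \frac{10816}{4687175}\right) + 611010 = - \frac{368403776}{4687175} + 611010 = \frac{2863542392974}{4687175}$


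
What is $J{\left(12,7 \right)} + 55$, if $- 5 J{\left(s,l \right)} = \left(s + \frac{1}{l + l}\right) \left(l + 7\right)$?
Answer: $\frac{106}{5} \approx 21.2$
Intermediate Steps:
$J{\left(s,l \right)} = - \frac{\left(7 + l\right) \left(s + \frac{1}{2 l}\right)}{5}$ ($J{\left(s,l \right)} = - \frac{\left(s + \frac{1}{l + l}\right) \left(l + 7\right)}{5} = - \frac{\left(s + \frac{1}{2 l}\right) \left(7 + l\right)}{5} = - \frac{\left(7 + l\right) \left(s + \frac{1}{2 l}\right)}{5}$)
$J{\left(12,7 \right)} + 55 = \frac{-7 - 7 \left(1 + 14 \cdot 12 + 2 \cdot 7 \cdot 12\right)}{10 \cdot 7} + 55 = \frac{1}{10} \cdot \frac{1}{7} \left(-7 - 7 \left(1 + 168 + 168\right)\right) + 55 = \frac{1}{10} \cdot \frac{1}{7} \left(-7 - 7 \cdot 337\right) + 55 = \frac{1}{10} \cdot \frac{1}{7} \left(-7 - 2359\right) + 55 = \frac{1}{10} \cdot \frac{1}{7} \left(-2366\right) + 55 = - \frac{169}{5} + 55 = \frac{106}{5}$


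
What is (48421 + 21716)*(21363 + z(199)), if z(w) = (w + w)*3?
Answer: 1582080309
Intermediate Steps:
z(w) = 6*w (z(w) = (2*w)*3 = 6*w)
(48421 + 21716)*(21363 + z(199)) = (48421 + 21716)*(21363 + 6*199) = 70137*(21363 + 1194) = 70137*22557 = 1582080309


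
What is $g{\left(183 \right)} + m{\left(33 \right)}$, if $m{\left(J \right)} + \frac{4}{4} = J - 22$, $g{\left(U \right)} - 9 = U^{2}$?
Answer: $33508$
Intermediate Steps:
$g{\left(U \right)} = 9 + U^{2}$
$m{\left(J \right)} = -23 + J$ ($m{\left(J \right)} = -1 + \left(J - 22\right) = -1 + \left(-22 + J\right) = -23 + J$)
$g{\left(183 \right)} + m{\left(33 \right)} = \left(9 + 183^{2}\right) + \left(-23 + 33\right) = \left(9 + 33489\right) + 10 = 33498 + 10 = 33508$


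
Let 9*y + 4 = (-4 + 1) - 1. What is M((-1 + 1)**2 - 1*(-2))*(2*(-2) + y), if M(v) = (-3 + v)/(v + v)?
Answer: 11/9 ≈ 1.2222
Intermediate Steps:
M(v) = (-3 + v)/(2*v) (M(v) = (-3 + v)/((2*v)) = (-3 + v)*(1/(2*v)) = (-3 + v)/(2*v))
y = -8/9 (y = -4/9 + ((-4 + 1) - 1)/9 = -4/9 + (-3 - 1)/9 = -4/9 + (1/9)*(-4) = -4/9 - 4/9 = -8/9 ≈ -0.88889)
M((-1 + 1)**2 - 1*(-2))*(2*(-2) + y) = ((-3 + ((-1 + 1)**2 - 1*(-2)))/(2*((-1 + 1)**2 - 1*(-2))))*(2*(-2) - 8/9) = ((-3 + (0**2 + 2))/(2*(0**2 + 2)))*(-4 - 8/9) = ((-3 + (0 + 2))/(2*(0 + 2)))*(-44/9) = ((1/2)*(-3 + 2)/2)*(-44/9) = ((1/2)*(1/2)*(-1))*(-44/9) = -1/4*(-44/9) = 11/9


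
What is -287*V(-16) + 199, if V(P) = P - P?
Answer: 199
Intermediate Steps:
V(P) = 0
-287*V(-16) + 199 = -287*0 + 199 = 0 + 199 = 199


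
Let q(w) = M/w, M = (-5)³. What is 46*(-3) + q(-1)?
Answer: -13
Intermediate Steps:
M = -125
q(w) = -125/w
46*(-3) + q(-1) = 46*(-3) - 125/(-1) = -138 - 125*(-1) = -138 + 125 = -13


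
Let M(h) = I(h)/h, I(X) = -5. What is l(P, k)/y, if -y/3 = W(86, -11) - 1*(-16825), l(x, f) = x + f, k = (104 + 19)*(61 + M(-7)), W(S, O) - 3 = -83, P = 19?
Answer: -53269/351645 ≈ -0.15149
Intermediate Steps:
W(S, O) = -80 (W(S, O) = 3 - 83 = -80)
M(h) = -5/h
k = 53136/7 (k = (104 + 19)*(61 - 5/(-7)) = 123*(61 - 5*(-1/7)) = 123*(61 + 5/7) = 123*(432/7) = 53136/7 ≈ 7590.9)
l(x, f) = f + x
y = -50235 (y = -3*(-80 - 1*(-16825)) = -3*(-80 + 16825) = -3*16745 = -50235)
l(P, k)/y = (53136/7 + 19)/(-50235) = (53269/7)*(-1/50235) = -53269/351645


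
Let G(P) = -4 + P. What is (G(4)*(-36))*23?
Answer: 0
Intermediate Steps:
(G(4)*(-36))*23 = ((-4 + 4)*(-36))*23 = (0*(-36))*23 = 0*23 = 0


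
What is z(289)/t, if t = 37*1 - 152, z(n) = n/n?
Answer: -1/115 ≈ -0.0086956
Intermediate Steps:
z(n) = 1
t = -115 (t = 37 - 152 = -115)
z(289)/t = 1/(-115) = 1*(-1/115) = -1/115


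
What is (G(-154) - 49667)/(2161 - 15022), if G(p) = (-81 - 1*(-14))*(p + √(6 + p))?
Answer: 39349/12861 + 134*I*√37/12861 ≈ 3.0596 + 0.063377*I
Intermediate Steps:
G(p) = -67*p - 67*√(6 + p) (G(p) = (-81 + 14)*(p + √(6 + p)) = -67*(p + √(6 + p)) = -67*p - 67*√(6 + p))
(G(-154) - 49667)/(2161 - 15022) = ((-67*(-154) - 67*√(6 - 154)) - 49667)/(2161 - 15022) = ((10318 - 134*I*√37) - 49667)/(-12861) = ((10318 - 134*I*√37) - 49667)*(-1/12861) = (-39349 - 134*I*√37)*(-1/12861) = 39349/12861 + 134*I*√37/12861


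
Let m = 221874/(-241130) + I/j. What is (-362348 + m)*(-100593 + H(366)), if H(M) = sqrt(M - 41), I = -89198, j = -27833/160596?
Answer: -51417659974639989627/3355685645 + 511145506890539*sqrt(13)/671137129 ≈ -1.5320e+10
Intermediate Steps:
j = -27833/160596 (j = -27833*1/160596 = -27833/160596 ≈ -0.17331)
m = 1727071488984999/3355685645 (m = 221874/(-241130) - 89198/(-27833/160596) = 221874*(-1/241130) - 89198*(-160596/27833) = -110937/120565 + 14324842008/27833 = 1727071488984999/3355685645 ≈ 5.1467e+5)
H(M) = sqrt(-41 + M)
(-362348 + m)*(-100593 + H(366)) = (-362348 + 1727071488984999/3355685645)*(-100593 + sqrt(-41 + 366)) = 511145506890539*(-100593 + sqrt(325))/3355685645 = 511145506890539*(-100593 + 5*sqrt(13))/3355685645 = -51417659974639989627/3355685645 + 511145506890539*sqrt(13)/671137129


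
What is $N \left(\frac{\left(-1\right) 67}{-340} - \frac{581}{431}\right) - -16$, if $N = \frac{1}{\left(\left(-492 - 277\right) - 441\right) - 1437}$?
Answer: $\frac{6206430743}{387891380} \approx 16.0$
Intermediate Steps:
$N = - \frac{1}{2647}$ ($N = \frac{1}{\left(-769 - 441\right) - 1437} = \frac{1}{-1210 - 1437} = \frac{1}{-2647} = - \frac{1}{2647} \approx -0.00037779$)
$N \left(\frac{\left(-1\right) 67}{-340} - \frac{581}{431}\right) - -16 = - \frac{\frac{\left(-1\right) 67}{-340} - \frac{581}{431}}{2647} - -16 = - \frac{\left(-67\right) \left(- \frac{1}{340}\right) - \frac{581}{431}}{2647} - -16 = - \frac{\frac{67}{340} - \frac{581}{431}}{2647} + \left(-45 + 61\right) = \left(- \frac{1}{2647}\right) \left(- \frac{168663}{146540}\right) + 16 = \frac{168663}{387891380} + 16 = \frac{6206430743}{387891380}$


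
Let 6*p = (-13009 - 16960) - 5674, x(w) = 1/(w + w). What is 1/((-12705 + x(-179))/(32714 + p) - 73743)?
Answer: -9584913/706824787750 ≈ -1.3561e-5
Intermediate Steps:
x(w) = 1/(2*w)
p = -11881/2 (p = ((-13009 - 16960) - 5674)/6 = (-29969 - 5674)/6 = (1/6)*(-35643) = -11881/2 ≈ -5940.5)
1/((-12705 + x(-179))/(32714 + p) - 73743) = 1/((-12705 + (1/2)/(-179))/(32714 - 11881/2) - 73743) = 1/((-12705 + (1/2)*(-1/179))/(53547/2) - 73743) = 1/((-12705 - 1/358)*(2/53547) - 73743) = 1/(-4548391/358*2/53547 - 73743) = 1/(-4548391/9584913 - 73743) = 1/(-706824787750/9584913) = -9584913/706824787750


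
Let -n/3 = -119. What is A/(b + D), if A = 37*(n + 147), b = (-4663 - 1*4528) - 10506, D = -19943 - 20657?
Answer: -6216/20099 ≈ -0.30927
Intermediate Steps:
n = 357 (n = -3*(-119) = 357)
D = -40600
b = -19697 (b = (-4663 - 4528) - 10506 = -9191 - 10506 = -19697)
A = 18648 (A = 37*(357 + 147) = 37*504 = 18648)
A/(b + D) = 18648/(-19697 - 40600) = 18648/(-60297) = 18648*(-1/60297) = -6216/20099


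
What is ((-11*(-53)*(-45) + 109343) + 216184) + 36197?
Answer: 335489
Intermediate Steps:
((-11*(-53)*(-45) + 109343) + 216184) + 36197 = ((583*(-45) + 109343) + 216184) + 36197 = ((-26235 + 109343) + 216184) + 36197 = (83108 + 216184) + 36197 = 299292 + 36197 = 335489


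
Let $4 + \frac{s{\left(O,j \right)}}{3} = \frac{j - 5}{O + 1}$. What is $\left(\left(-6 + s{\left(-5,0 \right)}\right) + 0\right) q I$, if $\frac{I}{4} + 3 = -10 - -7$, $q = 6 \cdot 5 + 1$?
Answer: $10602$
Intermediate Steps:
$s{\left(O,j \right)} = -12 + \frac{3 \left(-5 + j\right)}{1 + O}$ ($s{\left(O,j \right)} = -12 + 3 \frac{j - 5}{O + 1} = -12 + 3 \frac{-5 + j}{1 + O} = -12 + \frac{3 \left(-5 + j\right)}{1 + O}$)
$q = 31$ ($q = 30 + 1 = 31$)
$I = -24$ ($I = -12 + 4 \left(-10 - -7\right) = -12 + 4 \left(-10 + 7\right) = -12 + 4 \left(-3\right) = -12 - 12 = -24$)
$\left(\left(-6 + s{\left(-5,0 \right)}\right) + 0\right) q I = \left(\left(-6 + \frac{3 \left(-9 + 0 - -20\right)}{1 - 5}\right) + 0\right) 31 \left(-24\right) = \left(\left(-6 + \frac{3 \left(-9 + 0 + 20\right)}{-4}\right) + 0\right) 31 \left(-24\right) = \left(\left(-6 + 3 \left(- \frac{1}{4}\right) 11\right) + 0\right) 31 \left(-24\right) = \left(\left(-6 - \frac{33}{4}\right) + 0\right) 31 \left(-24\right) = \left(- \frac{57}{4} + 0\right) 31 \left(-24\right) = \left(- \frac{57}{4}\right) 31 \left(-24\right) = \left(- \frac{1767}{4}\right) \left(-24\right) = 10602$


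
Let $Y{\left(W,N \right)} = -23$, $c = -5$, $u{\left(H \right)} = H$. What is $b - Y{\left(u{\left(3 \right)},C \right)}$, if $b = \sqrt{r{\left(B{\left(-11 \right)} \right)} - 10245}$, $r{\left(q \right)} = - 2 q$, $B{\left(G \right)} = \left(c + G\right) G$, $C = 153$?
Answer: $23 + i \sqrt{10597} \approx 23.0 + 102.94 i$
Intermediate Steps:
$B{\left(G \right)} = G \left(-5 + G\right)$ ($B{\left(G \right)} = \left(-5 + G\right) G = G \left(-5 + G\right)$)
$b = i \sqrt{10597}$ ($b = \sqrt{- 2 \left(- 11 \left(-5 - 11\right)\right) - 10245} = \sqrt{- 2 \left(\left(-11\right) \left(-16\right)\right) - 10245} = \sqrt{\left(-2\right) 176 - 10245} = \sqrt{-352 - 10245} = \sqrt{-10597} = i \sqrt{10597} \approx 102.94 i$)
$b - Y{\left(u{\left(3 \right)},C \right)} = i \sqrt{10597} - -23 = i \sqrt{10597} + 23 = 23 + i \sqrt{10597}$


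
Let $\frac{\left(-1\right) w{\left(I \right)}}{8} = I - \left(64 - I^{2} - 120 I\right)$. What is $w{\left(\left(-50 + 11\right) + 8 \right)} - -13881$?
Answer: $36713$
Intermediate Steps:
$w{\left(I \right)} = 512 - 968 I - 8 I^{2}$ ($w{\left(I \right)} = - 8 \left(I - \left(64 - I^{2} - 120 I\right)\right) = - 8 \left(I + \left(-64 + I^{2} + 120 I\right)\right) = - 8 \left(-64 + I^{2} + 121 I\right) = 512 - 968 I - 8 I^{2}$)
$w{\left(\left(-50 + 11\right) + 8 \right)} - -13881 = \left(512 - 968 \left(\left(-50 + 11\right) + 8\right) - 8 \left(\left(-50 + 11\right) + 8\right)^{2}\right) - -13881 = \left(512 - 968 \left(-39 + 8\right) - 8 \left(-39 + 8\right)^{2}\right) + 13881 = \left(512 - -30008 - 8 \left(-31\right)^{2}\right) + 13881 = \left(512 + 30008 - 7688\right) + 13881 = 22832 + 13881 = 36713$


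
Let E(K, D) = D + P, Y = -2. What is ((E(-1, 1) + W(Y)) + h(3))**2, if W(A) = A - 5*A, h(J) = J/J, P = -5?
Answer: 25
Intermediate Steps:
E(K, D) = -5 + D (E(K, D) = D - 5 = -5 + D)
h(J) = 1
W(A) = -4*A
((E(-1, 1) + W(Y)) + h(3))**2 = (((-5 + 1) - 4*(-2)) + 1)**2 = ((-4 + 8) + 1)**2 = (4 + 1)**2 = 5**2 = 25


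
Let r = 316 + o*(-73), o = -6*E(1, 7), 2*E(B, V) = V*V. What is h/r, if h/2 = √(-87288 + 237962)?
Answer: 2*√150674/11047 ≈ 0.070276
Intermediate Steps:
E(B, V) = V²/2 (E(B, V) = (V*V)/2 = V²/2)
o = -147 (o = -3*7² = -3*49 = -6*49/2 = -147)
h = 2*√150674 (h = 2*√(-87288 + 237962) = 2*√150674 ≈ 776.33)
r = 11047 (r = 316 - 147*(-73) = 316 + 10731 = 11047)
h/r = (2*√150674)/11047 = (2*√150674)*(1/11047) = 2*√150674/11047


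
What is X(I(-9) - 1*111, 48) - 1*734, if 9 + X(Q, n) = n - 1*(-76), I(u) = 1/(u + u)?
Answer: -619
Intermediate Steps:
I(u) = 1/(2*u)
X(Q, n) = 67 + n (X(Q, n) = -9 + (n - 1*(-76)) = -9 + (n + 76) = -9 + (76 + n) = 67 + n)
X(I(-9) - 1*111, 48) - 1*734 = (67 + 48) - 1*734 = 115 - 734 = -619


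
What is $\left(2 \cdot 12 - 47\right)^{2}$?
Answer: $529$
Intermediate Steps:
$\left(2 \cdot 12 - 47\right)^{2} = \left(24 - 47\right)^{2} = \left(-23\right)^{2} = 529$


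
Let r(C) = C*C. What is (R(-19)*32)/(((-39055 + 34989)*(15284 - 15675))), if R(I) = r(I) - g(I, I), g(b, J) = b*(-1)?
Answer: 288/41837 ≈ 0.0068839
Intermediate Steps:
g(b, J) = -b
r(C) = C²
R(I) = I + I² (R(I) = I² - (-1)*I = I² + I = I + I²)
(R(-19)*32)/(((-39055 + 34989)*(15284 - 15675))) = (-19*(1 - 19)*32)/(((-39055 + 34989)*(15284 - 15675))) = (-19*(-18)*32)/((-4066*(-391))) = (342*32)/1589806 = 10944*(1/1589806) = 288/41837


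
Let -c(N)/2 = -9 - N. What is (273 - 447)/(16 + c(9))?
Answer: -87/26 ≈ -3.3462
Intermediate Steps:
c(N) = 18 + 2*N (c(N) = -2*(-9 - N) = 18 + 2*N)
(273 - 447)/(16 + c(9)) = (273 - 447)/(16 + (18 + 2*9)) = -174/(16 + (18 + 18)) = -174/(16 + 36) = -174/52 = -174*1/52 = -87/26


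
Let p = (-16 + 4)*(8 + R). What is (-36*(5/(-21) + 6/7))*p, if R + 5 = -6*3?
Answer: -28080/7 ≈ -4011.4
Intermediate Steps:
R = -23 (R = -5 - 6*3 = -5 - 18 = -23)
p = 180 (p = (-16 + 4)*(8 - 23) = -12*(-15) = 180)
(-36*(5/(-21) + 6/7))*p = -36*(5/(-21) + 6/7)*180 = -36*(5*(-1/21) + 6*(1/7))*180 = -36*(-5/21 + 6/7)*180 = -36*13/21*180 = -156/7*180 = -28080/7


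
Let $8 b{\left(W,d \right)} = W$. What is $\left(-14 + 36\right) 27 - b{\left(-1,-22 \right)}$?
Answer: $\frac{4753}{8} \approx 594.13$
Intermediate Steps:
$b{\left(W,d \right)} = \frac{W}{8}$
$\left(-14 + 36\right) 27 - b{\left(-1,-22 \right)} = \left(-14 + 36\right) 27 - \frac{1}{8} \left(-1\right) = 22 \cdot 27 - - \frac{1}{8} = 594 + \frac{1}{8} = \frac{4753}{8}$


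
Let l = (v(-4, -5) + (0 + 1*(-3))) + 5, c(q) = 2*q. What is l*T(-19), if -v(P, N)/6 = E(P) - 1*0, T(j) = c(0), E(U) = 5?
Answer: 0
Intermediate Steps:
T(j) = 0 (T(j) = 2*0 = 0)
v(P, N) = -30 (v(P, N) = -6*(5 - 1*0) = -6*(5 + 0) = -6*5 = -30)
l = -28 (l = (-30 + (0 + 1*(-3))) + 5 = (-30 + (0 - 3)) + 5 = (-30 - 3) + 5 = -33 + 5 = -28)
l*T(-19) = -28*0 = 0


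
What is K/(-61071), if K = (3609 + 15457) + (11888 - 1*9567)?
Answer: -7129/20357 ≈ -0.35020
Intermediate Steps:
K = 21387 (K = 19066 + (11888 - 9567) = 19066 + 2321 = 21387)
K/(-61071) = 21387/(-61071) = 21387*(-1/61071) = -7129/20357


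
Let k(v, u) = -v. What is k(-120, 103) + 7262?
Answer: 7382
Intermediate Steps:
k(-120, 103) + 7262 = -1*(-120) + 7262 = 120 + 7262 = 7382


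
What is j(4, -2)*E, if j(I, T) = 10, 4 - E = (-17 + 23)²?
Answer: -320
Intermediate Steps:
E = -32 (E = 4 - (-17 + 23)² = 4 - 1*6² = 4 - 1*36 = 4 - 36 = -32)
j(4, -2)*E = 10*(-32) = -320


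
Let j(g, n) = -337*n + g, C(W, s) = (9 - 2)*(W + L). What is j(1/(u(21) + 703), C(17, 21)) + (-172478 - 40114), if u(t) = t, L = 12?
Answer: -203446171/724 ≈ -2.8100e+5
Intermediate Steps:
C(W, s) = 84 + 7*W (C(W, s) = (9 - 2)*(W + 12) = 7*(12 + W) = 84 + 7*W)
j(g, n) = g - 337*n
j(1/(u(21) + 703), C(17, 21)) + (-172478 - 40114) = (1/(21 + 703) - 337*(84 + 7*17)) + (-172478 - 40114) = (1/724 - 337*(84 + 119)) - 212592 = (1/724 - 337*203) - 212592 = (1/724 - 68411) - 212592 = -49529563/724 - 212592 = -203446171/724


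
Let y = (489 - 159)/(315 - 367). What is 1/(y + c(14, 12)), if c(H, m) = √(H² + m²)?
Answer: 858/40523 + 1352*√85/202615 ≈ 0.082693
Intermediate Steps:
y = -165/26 (y = 330/(-52) = 330*(-1/52) = -165/26 ≈ -6.3462)
1/(y + c(14, 12)) = 1/(-165/26 + √(14² + 12²)) = 1/(-165/26 + √(196 + 144)) = 1/(-165/26 + √340) = 1/(-165/26 + 2*√85)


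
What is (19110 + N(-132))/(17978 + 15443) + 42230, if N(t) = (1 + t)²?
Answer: 74284479/1759 ≈ 42231.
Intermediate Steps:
(19110 + N(-132))/(17978 + 15443) + 42230 = (19110 + (1 - 132)²)/(17978 + 15443) + 42230 = (19110 + (-131)²)/33421 + 42230 = (19110 + 17161)*(1/33421) + 42230 = 36271*(1/33421) + 42230 = 1909/1759 + 42230 = 74284479/1759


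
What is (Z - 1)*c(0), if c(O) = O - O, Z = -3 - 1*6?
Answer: 0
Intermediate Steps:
Z = -9 (Z = -3 - 6 = -9)
c(O) = 0
(Z - 1)*c(0) = (-9 - 1)*0 = -10*0 = 0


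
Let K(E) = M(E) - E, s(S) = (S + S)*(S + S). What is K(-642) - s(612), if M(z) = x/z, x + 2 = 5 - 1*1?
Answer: -480708415/321 ≈ -1.4975e+6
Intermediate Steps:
x = 2 (x = -2 + (5 - 1*1) = -2 + (5 - 1) = -2 + 4 = 2)
s(S) = 4*S**2 (s(S) = (2*S)*(2*S) = 4*S**2)
M(z) = 2/z
K(E) = -E + 2/E (K(E) = 2/E - E = -E + 2/E)
K(-642) - s(612) = (-1*(-642) + 2/(-642)) - 4*612**2 = (642 + 2*(-1/642)) - 4*374544 = (642 - 1/321) - 1*1498176 = 206081/321 - 1498176 = -480708415/321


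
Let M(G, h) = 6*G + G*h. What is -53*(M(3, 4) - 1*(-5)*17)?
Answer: -6095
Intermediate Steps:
-53*(M(3, 4) - 1*(-5)*17) = -53*(3*(6 + 4) - 1*(-5)*17) = -53*(3*10 + 5*17) = -53*(30 + 85) = -53*115 = -6095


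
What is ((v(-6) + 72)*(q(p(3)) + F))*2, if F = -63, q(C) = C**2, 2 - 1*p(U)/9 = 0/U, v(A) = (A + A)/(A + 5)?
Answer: 43848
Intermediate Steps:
v(A) = 2*A/(5 + A) (v(A) = (2*A)/(5 + A) = 2*A/(5 + A))
p(U) = 18 (p(U) = 18 - 0/U = 18 - 9*0 = 18 + 0 = 18)
((v(-6) + 72)*(q(p(3)) + F))*2 = ((2*(-6)/(5 - 6) + 72)*(18**2 - 63))*2 = ((2*(-6)/(-1) + 72)*(324 - 63))*2 = ((2*(-6)*(-1) + 72)*261)*2 = ((12 + 72)*261)*2 = (84*261)*2 = 21924*2 = 43848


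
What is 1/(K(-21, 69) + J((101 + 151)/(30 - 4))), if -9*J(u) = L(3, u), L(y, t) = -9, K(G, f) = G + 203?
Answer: 1/183 ≈ 0.0054645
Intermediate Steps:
K(G, f) = 203 + G
J(u) = 1 (J(u) = -⅑*(-9) = 1)
1/(K(-21, 69) + J((101 + 151)/(30 - 4))) = 1/((203 - 21) + 1) = 1/(182 + 1) = 1/183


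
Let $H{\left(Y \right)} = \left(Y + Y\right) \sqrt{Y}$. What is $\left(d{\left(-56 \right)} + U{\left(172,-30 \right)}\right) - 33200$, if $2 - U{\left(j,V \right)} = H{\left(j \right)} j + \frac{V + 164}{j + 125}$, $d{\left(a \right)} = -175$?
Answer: $- \frac{9911915}{297} - 118336 \sqrt{43} \approx -8.0935 \cdot 10^{5}$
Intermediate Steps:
$H{\left(Y \right)} = 2 Y^{\frac{3}{2}}$ ($H{\left(Y \right)} = 2 Y \sqrt{Y} = 2 Y^{\frac{3}{2}}$)
$U{\left(j,V \right)} = 2 - 2 j^{\frac{5}{2}} - \frac{164 + V}{125 + j}$ ($U{\left(j,V \right)} = 2 - \left(2 j^{\frac{3}{2}} j + \frac{V + 164}{j + 125}\right) = 2 - \left(2 j^{\frac{5}{2}} + \frac{164 + V}{125 + j}\right) = 2 - 2 j^{\frac{5}{2}} - \frac{164 + V}{125 + j}$)
$\left(d{\left(-56 \right)} + U{\left(172,-30 \right)}\right) - 33200 = \left(-175 + \frac{86 - -30 - 250 \cdot 172^{\frac{5}{2}} - 2 \cdot 172^{\frac{7}{2}} + 2 \cdot 172}{125 + 172}\right) - 33200 = \left(-175 + \frac{86 + 30 - 250 \cdot 59168 \sqrt{43} - 2 \cdot 10176896 \sqrt{43} + 344}{297}\right) - 33200 = \left(-175 + \frac{86 + 30 - 14792000 \sqrt{43} - 20353792 \sqrt{43} + 344}{297}\right) - 33200 = \left(-175 + \frac{460 - 35145792 \sqrt{43}}{297}\right) - 33200 = \left(-175 + \left(\frac{460}{297} - 118336 \sqrt{43}\right)\right) - 33200 = \left(- \frac{51515}{297} - 118336 \sqrt{43}\right) - 33200 = - \frac{9911915}{297} - 118336 \sqrt{43}$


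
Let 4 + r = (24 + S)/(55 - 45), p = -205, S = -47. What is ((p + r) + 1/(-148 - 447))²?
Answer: 63226599601/1416100 ≈ 44648.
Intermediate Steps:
r = -63/10 (r = -4 + (24 - 47)/(55 - 45) = -4 - 23/10 = -63/10 ≈ -6.3000)
((p + r) + 1/(-148 - 447))² = ((-205 - 63/10) + 1/(-148 - 447))² = (-2113/10 + 1/(-595))² = (-2113/10 - 1/595)² = (-251449/1190)² = 63226599601/1416100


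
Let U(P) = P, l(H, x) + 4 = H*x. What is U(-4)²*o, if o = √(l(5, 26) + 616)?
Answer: 16*√742 ≈ 435.83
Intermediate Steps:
l(H, x) = -4 + H*x
o = √742 (o = √((-4 + 5*26) + 616) = √((-4 + 130) + 616) = √(126 + 616) = √742 ≈ 27.240)
U(-4)²*o = (-4)²*√742 = 16*√742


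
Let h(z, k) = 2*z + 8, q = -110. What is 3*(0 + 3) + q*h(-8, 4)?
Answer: 889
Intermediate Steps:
h(z, k) = 8 + 2*z
3*(0 + 3) + q*h(-8, 4) = 3*(0 + 3) - 110*(8 + 2*(-8)) = 3*3 - 110*(8 - 16) = 9 - 110*(-8) = 9 + 880 = 889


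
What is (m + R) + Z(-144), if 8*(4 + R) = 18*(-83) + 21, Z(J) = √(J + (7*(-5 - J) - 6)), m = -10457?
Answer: -85161/8 + √823 ≈ -10616.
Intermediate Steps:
Z(J) = √(-41 - 6*J) (Z(J) = √(J + ((-35 - 7*J) - 6)) = √(J + (-41 - 7*J)) = √(-41 - 6*J))
R = -1505/8 (R = -4 + (18*(-83) + 21)/8 = -4 + (-1494 + 21)/8 = -4 + (⅛)*(-1473) = -4 - 1473/8 = -1505/8 ≈ -188.13)
(m + R) + Z(-144) = (-10457 - 1505/8) + √(-41 - 6*(-144)) = -85161/8 + √(-41 + 864) = -85161/8 + √823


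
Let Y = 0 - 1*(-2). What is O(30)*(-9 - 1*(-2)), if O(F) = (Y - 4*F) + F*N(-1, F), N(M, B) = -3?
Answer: 1456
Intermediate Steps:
Y = 2 (Y = 0 + 2 = 2)
O(F) = 2 - 7*F (O(F) = (2 - 4*F) + F*(-3) = (2 - 4*F) - 3*F = 2 - 7*F)
O(30)*(-9 - 1*(-2)) = (2 - 7*30)*(-9 - 1*(-2)) = (2 - 210)*(-9 + 2) = -208*(-7) = 1456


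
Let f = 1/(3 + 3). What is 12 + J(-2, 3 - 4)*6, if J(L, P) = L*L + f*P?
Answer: 35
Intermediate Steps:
f = 1/6 ≈ 0.16667
J(L, P) = L**2 + P/6 (J(L, P) = L*L + P/6 = L**2 + P/6)
12 + J(-2, 3 - 4)*6 = 12 + ((-2)**2 + (3 - 4)/6)*6 = 12 + (4 + (1/6)*(-1))*6 = 12 + (4 - 1/6)*6 = 12 + (23/6)*6 = 12 + 23 = 35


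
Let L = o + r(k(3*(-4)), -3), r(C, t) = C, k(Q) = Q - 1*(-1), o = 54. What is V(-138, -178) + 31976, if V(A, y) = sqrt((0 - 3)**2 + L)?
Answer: 31976 + 2*sqrt(13) ≈ 31983.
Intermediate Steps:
k(Q) = 1 + Q (k(Q) = Q + 1 = 1 + Q)
L = 43 (L = 54 + (1 + 3*(-4)) = 54 + (1 - 12) = 54 - 11 = 43)
V(A, y) = 2*sqrt(13) (V(A, y) = sqrt((0 - 3)**2 + 43) = sqrt((-3)**2 + 43) = sqrt(9 + 43) = sqrt(52) = 2*sqrt(13))
V(-138, -178) + 31976 = 2*sqrt(13) + 31976 = 31976 + 2*sqrt(13)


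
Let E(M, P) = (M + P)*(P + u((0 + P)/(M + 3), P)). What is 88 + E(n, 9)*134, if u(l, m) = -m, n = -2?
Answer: 88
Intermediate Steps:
E(M, P) = 0 (E(M, P) = (M + P)*(P - P) = (M + P)*0 = 0)
88 + E(n, 9)*134 = 88 + 0*134 = 88 + 0 = 88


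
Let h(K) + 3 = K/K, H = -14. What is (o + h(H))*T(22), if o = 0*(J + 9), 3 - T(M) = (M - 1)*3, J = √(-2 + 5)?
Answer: 120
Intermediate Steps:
J = √3 ≈ 1.7320
h(K) = -2 (h(K) = -3 + K/K = -3 + 1 = -2)
T(M) = 6 - 3*M (T(M) = 3 - (M - 1)*3 = 3 - (-1 + M)*3 = 3 - (-3 + 3*M) = 3 + (3 - 3*M) = 6 - 3*M)
o = 0 (o = 0*(√3 + 9) = 0*(9 + √3) = 0)
(o + h(H))*T(22) = (0 - 2)*(6 - 3*22) = -2*(6 - 66) = -2*(-60) = 120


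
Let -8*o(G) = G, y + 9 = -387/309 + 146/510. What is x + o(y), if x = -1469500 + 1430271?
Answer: -8242535719/210120 ≈ -39228.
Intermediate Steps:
y = -261761/26265 (y = -9 + (-387/309 + 146/510) = -9 + (-387*1/309 + 146*(1/510)) = -9 + (-129/103 + 73/255) = -9 - 25376/26265 = -261761/26265 ≈ -9.9662)
o(G) = -G/8
x = -39229
x + o(y) = -39229 - ⅛*(-261761/26265) = -39229 + 261761/210120 = -8242535719/210120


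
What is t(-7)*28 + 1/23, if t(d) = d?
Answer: -4507/23 ≈ -195.96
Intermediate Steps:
t(-7)*28 + 1/23 = -7*28 + 1/23 = -196 + 1/23 = -4507/23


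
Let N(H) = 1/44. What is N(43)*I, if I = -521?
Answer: -521/44 ≈ -11.841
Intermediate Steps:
N(H) = 1/44
N(43)*I = (1/44)*(-521) = -521/44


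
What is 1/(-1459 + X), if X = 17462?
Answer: 1/16003 ≈ 6.2488e-5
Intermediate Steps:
1/(-1459 + X) = 1/(-1459 + 17462) = 1/16003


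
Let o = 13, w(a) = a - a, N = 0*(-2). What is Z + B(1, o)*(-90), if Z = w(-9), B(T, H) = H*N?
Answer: 0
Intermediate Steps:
N = 0
w(a) = 0
B(T, H) = 0 (B(T, H) = H*0 = 0)
Z = 0
Z + B(1, o)*(-90) = 0 + 0*(-90) = 0 + 0 = 0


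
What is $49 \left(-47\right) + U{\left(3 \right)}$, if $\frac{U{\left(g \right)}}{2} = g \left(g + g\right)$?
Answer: $-2267$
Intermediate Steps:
$U{\left(g \right)} = 4 g^{2}$ ($U{\left(g \right)} = 2 g \left(g + g\right) = 2 g 2 g = 2 \cdot 2 g^{2} = 4 g^{2}$)
$49 \left(-47\right) + U{\left(3 \right)} = 49 \left(-47\right) + 4 \cdot 3^{2} = -2303 + 4 \cdot 9 = -2303 + 36 = -2267$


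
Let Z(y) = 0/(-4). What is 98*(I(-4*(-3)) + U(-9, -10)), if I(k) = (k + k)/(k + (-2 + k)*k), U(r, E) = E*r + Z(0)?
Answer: 97216/11 ≈ 8837.8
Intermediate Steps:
Z(y) = 0 (Z(y) = 0*(-1/4) = 0)
U(r, E) = E*r (U(r, E) = E*r + 0 = E*r)
I(k) = 2*k/(k + k*(-2 + k)) (I(k) = (2*k)/(k + k*(-2 + k)) = 2*k/(k + k*(-2 + k)))
98*(I(-4*(-3)) + U(-9, -10)) = 98*(2/(-1 - 4*(-3)) - 10*(-9)) = 98*(2/(-1 + 12) + 90) = 98*(2/11 + 90) = 98*(992/11) = 97216/11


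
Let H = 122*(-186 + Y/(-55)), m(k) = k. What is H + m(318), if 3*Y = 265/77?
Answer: -56858800/2541 ≈ -22377.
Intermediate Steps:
Y = 265/231 (Y = (265/77)/3 = (265*(1/77))/3 = (⅓)*(265/77) = 265/231 ≈ 1.1472)
H = -57666838/2541 (H = 122*(-186 + (265/231)/(-55)) = 122*(-186 + (265/231)*(-1/55)) = 122*(-186 - 53/2541) = 122*(-472679/2541) = -57666838/2541 ≈ -22695.)
H + m(318) = -57666838/2541 + 318 = -56858800/2541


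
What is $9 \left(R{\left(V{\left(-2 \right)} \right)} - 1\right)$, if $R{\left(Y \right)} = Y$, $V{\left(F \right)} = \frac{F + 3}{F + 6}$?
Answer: $- \frac{27}{4} \approx -6.75$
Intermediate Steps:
$V{\left(F \right)} = \frac{3 + F}{6 + F}$
$9 \left(R{\left(V{\left(-2 \right)} \right)} - 1\right) = 9 \left(\frac{3 - 2}{6 - 2} - 1\right) = 9 \left(\frac{1}{4} \cdot 1 - 1\right) = 9 \left(\frac{1}{4} - 1\right) = 9 \left(- \frac{3}{4}\right) = - \frac{27}{4}$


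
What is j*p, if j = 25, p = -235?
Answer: -5875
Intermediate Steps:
j*p = 25*(-235) = -5875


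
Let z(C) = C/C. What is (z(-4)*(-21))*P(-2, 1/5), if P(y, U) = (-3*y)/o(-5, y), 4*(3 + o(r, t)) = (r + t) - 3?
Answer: 252/11 ≈ 22.909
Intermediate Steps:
z(C) = 1
o(r, t) = -15/4 + r/4 + t/4 (o(r, t) = -3 + ((r + t) - 3)/4 = -3 + (-3 + r + t)/4 = -3 + (-¾ + r/4 + t/4) = -15/4 + r/4 + t/4)
P(y, U) = -3*y/(-5 + y/4) (P(y, U) = (-3*y)/(-15/4 + (¼)*(-5) + y/4) = (-3*y)/(-15/4 - 5/4 + y/4) = (-3*y)/(-5 + y/4) = -3*y/(-5 + y/4))
(z(-4)*(-21))*P(-2, 1/5) = (1*(-21))*(-12*(-2)/(-20 - 2)) = -(-252)*(-2)/(-22) = -(-252)*(-2)*(-1)/22 = -21*(-12/11) = 252/11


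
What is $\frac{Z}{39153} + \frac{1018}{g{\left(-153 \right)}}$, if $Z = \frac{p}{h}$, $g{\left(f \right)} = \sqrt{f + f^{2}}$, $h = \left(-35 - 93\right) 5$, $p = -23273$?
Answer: $\frac{23273}{25057920} + \frac{509 \sqrt{646}}{1938} \approx 6.6764$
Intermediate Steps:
$h = -640$ ($h = \left(-128\right) 5 = -640$)
$Z = \frac{23273}{640}$ ($Z = - \frac{23273}{-640} = \left(-23273\right) \left(- \frac{1}{640}\right) = \frac{23273}{640} \approx 36.364$)
$\frac{Z}{39153} + \frac{1018}{g{\left(-153 \right)}} = \frac{23273}{640 \cdot 39153} + \frac{1018}{\sqrt{- 153 \left(1 - 153\right)}} = \frac{23273}{640} \cdot \frac{1}{39153} + \frac{1018}{\sqrt{\left(-153\right) \left(-152\right)}} = \frac{23273}{25057920} + \frac{1018}{\sqrt{23256}} = \frac{23273}{25057920} + \frac{1018}{6 \sqrt{646}} = \frac{23273}{25057920} + 1018 \frac{\sqrt{646}}{3876} = \frac{23273}{25057920} + \frac{509 \sqrt{646}}{1938}$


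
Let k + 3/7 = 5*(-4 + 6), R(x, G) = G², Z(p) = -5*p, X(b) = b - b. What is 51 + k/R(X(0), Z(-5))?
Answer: 223192/4375 ≈ 51.015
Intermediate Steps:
X(b) = 0
k = 67/7 (k = -3/7 + 5*(-4 + 6) = -3/7 + 5*2 = -3/7 + 10 = 67/7 ≈ 9.5714)
51 + k/R(X(0), Z(-5)) = 51 + 67/(7*((-5*(-5))²)) = 51 + 67/(7*(25²)) = 51 + (67/7)/625 = 51 + (67/7)*(1/625) = 51 + 67/4375 = 223192/4375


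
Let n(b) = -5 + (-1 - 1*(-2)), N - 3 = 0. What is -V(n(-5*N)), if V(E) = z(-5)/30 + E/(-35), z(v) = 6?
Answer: -11/35 ≈ -0.31429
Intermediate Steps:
N = 3 (N = 3 + 0 = 3)
n(b) = -4 (n(b) = -5 + (-1 + 2) = -5 + 1 = -4)
V(E) = 1/5 - E/35 (V(E) = 6/30 + E/(-35) = 6*(1/30) + E*(-1/35) = 1/5 - E/35)
-V(n(-5*N)) = -(1/5 - 1/35*(-4)) = -(1/5 + 4/35) = -1*11/35 = -11/35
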